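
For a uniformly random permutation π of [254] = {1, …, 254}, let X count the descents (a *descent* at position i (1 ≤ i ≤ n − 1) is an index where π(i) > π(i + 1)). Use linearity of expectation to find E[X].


Write X = Σ X_I over i = 1, …, 253, with X_I the indicator of one descent.
There are 253 indicators.
For each fixed i, the pair (π(i), π(i+1)) is a uniformly random ordered pair of distinct values from {1, …, 254}; by symmetry P[π(i) > π(i+1)] = 1/2.
By linearity: E[X] = 253 · (1/2) = (254 − 1) · (1/2) = 253/2 ≈ 126.50000.

E[X] = 253/2 = 126.50000.


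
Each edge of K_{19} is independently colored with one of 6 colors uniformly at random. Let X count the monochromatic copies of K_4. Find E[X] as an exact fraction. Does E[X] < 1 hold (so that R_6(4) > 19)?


E[X] = C(19, 4) · 6^{1 − 6} = 3876 · 6^{−5} = 3876/7776.
As a reduced fraction: E[X] = 323/648 ≈ 0.498.
Is E[X] < 1? YES.
Since E[X] < 1, there exists a 6-coloring of K_{19} with no monochromatic K_4; hence R_6(4) > 19.

E[X] = 323/648 ≈ 0.498; E[X] < 1, so R_6(4) > 19.


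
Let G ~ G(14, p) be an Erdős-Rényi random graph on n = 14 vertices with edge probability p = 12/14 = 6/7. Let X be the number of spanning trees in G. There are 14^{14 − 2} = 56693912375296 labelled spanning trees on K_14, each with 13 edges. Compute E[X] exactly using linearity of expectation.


K_14 has 14^{14 − 2} = 56693912375296 labelled spanning trees.
For each such spanning tree H, let X_H = 1 if all 13 edges of H are present in G. Then P[X_H = 1] = p^{13} = (6/7)^{13} = 13060694016/96889010407.
Summing the indicators: E[X] = Σ_H E[X_H] = 56693912375296 · p^{13} = 56693912375296 · 13060694016/96889010407 = 53496602689536/7.
Numerically: E[X] ≈ 7.6424e+12.

E[X] = 56693912375296 · (6/7)^{13} = 53496602689536/7 ≈ 7.6424e+12.


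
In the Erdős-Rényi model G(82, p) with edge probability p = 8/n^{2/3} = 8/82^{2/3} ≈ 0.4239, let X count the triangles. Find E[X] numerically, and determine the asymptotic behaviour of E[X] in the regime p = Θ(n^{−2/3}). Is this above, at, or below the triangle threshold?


Number of potential triangles: C(82, 3) = 88560.
Each occurs with probability p³ ≈ (0.4239)³ ≈ 7.614515e-02.
By linearity: E[X] = C(82, 3)·p³ ≈ 88560 · 7.614515e-02 ≈ 6743.4146.
Since α = 2/3 < 1, p = c/n^{2/3} ≫ 1/n is above the triangle threshold p ~ 1/n. Asymptotically E[X] ~ (c³/6)·n^{3(1−α)} = (8³/6)·n^{1} → ∞; triangles are abundant w.h.p.

E[X] ≈ 6743.4146; in regime p = Θ(1/n^{2/3}) E[X] diverges (above the triangle threshold p ~ 1/n).


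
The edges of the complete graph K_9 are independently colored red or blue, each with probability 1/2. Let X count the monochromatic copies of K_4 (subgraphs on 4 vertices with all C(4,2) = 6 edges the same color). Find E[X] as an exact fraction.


Let X = Σ_S X_S over the C(9, 4) = 126 subsets S of size 4, where X_S = 1 if the K_4 on S is monochromatic.
For a fixed S, the K_4 on S has C(4, 2) = 6 edges. P[all 6 edges red] = (1/2)^6, and likewise for blue, so P[monochromatic] = 2·(1/2)^6 = 2^{1 − 6} = 1/32.
By linearity: E[X] = C(9, 4) · 2^{1 − 6} = 126 · 1/32 = 63/16.
Numerically: E[X] ≈ 3.93750.

E[X] = C(9,4)·2^(1−C(4,2)) = 63/16 ≈ 3.93750.


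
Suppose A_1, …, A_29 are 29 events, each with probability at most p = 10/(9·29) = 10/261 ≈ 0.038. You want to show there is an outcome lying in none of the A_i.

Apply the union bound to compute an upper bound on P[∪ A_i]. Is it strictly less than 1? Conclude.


Union bound: P[∪_{i=1}^{29} A_i] ≤ Σ_i P[A_i] ≤ 29·p = 29·(10/261) = 10/9.
Numerically: 10/9 ≈ 1.111.
Is 10/9 < 1? NO.
Since the bound 10/9 is ≥ 1, the union bound is uninformative here; it does NOT by itself certify existence.

29·p = 10/9 ≈ 1.111; existence NOT certified by the union bound.


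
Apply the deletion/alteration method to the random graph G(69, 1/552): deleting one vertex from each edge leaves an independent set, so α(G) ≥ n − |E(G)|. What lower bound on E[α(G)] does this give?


E[|E(G)|] = C(69, 2)·p = 2346 · (1/552) = 17/4.
E[α(G)] ≥ n − E[|E(G)|] = 69 − 17/4 = 259/4.
Numerically: ≈ 64.7500.
(This is only a lower bound; the true E[α(G)] may be larger.)

E[α(G)] ≥ 259/4 ≈ 64.7500.


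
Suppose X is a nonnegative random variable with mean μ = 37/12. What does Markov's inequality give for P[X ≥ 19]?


μ = E[X] = 37/12, a = 19.
Markov: P[X ≥ 19] ≤ μ/a = (37/12)/19 = 37/228.
Numerically: ≈ 0.162281.
(Since a = 19 > μ = 3.083333, the bound 37/228 is < 1 and informative.)

P[X ≥ 19] ≤ 37/228 ≈ 0.162281.


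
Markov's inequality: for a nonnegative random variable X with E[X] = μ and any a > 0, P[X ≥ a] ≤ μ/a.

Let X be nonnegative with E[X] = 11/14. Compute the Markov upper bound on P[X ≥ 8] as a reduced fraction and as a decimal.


μ = E[X] = 11/14, a = 8.
Markov: P[X ≥ 8] ≤ μ/a = (11/14)/8 = 11/112.
Numerically: ≈ 0.098.
(Since a = 8 > μ = 0.786, the bound 11/112 is < 1 and informative.)

P[X ≥ 8] ≤ 11/112 ≈ 0.098.


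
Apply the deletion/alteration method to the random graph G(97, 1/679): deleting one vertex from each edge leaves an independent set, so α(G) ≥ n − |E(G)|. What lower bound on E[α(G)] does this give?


E[|E(G)|] = C(97, 2)·p = 4656 · (1/679) = 48/7.
E[α(G)] ≥ n − E[|E(G)|] = 97 − 48/7 = 631/7.
Numerically: ≈ 90.1429.
(This is only a lower bound; the true E[α(G)] may be larger.)

E[α(G)] ≥ 631/7 ≈ 90.1429.


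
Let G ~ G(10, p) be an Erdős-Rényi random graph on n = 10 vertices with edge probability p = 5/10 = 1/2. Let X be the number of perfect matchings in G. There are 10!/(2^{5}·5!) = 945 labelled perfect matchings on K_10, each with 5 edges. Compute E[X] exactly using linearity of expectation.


K_10 has 10!/(2^{5}·5!) = 945 labelled perfect matchings.
For each such perfect matching H, let X_H = 1 if all 5 edges of H are present in G. Then P[X_H = 1] = p^{5} = (1/2)^{5} = 1/32.
By linearity: E[X] = Σ_H E[X_H] = 945 · p^{5} = 945 · 1/32 = 945/32.
Numerically: E[X] ≈ 29.53.

E[X] = 945 · (1/2)^{5} = 945/32 ≈ 29.53.


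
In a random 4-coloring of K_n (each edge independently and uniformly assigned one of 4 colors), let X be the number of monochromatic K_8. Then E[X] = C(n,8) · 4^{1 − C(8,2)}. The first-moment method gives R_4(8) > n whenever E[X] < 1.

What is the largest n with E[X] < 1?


We need C(n, 8) · 4^{1 − 28} < 1, i.e. C(n, 8) < 4^{28 − 1} = 18014398509481984.
Check values of n near the boundary:
  n = 406: C(406, 8) = 17082453897995850; 17082453897995850 < 18014398509481984? YES
  n = 407: C(407, 8) = 17424959239309050; 17424959239309050 < 18014398509481984? YES
  n = 408: C(408, 8) = 17773458424095231; 17773458424095231 < 18014398509481984? YES
  n = 409: C(409, 8) = 18128041135797879; 18128041135797879 < 18014398509481984? NO
The largest n with C(n, 8) < 18014398509481984 is n = 408 (where E[X] = 17773458424095231/18014398509481984 ≈ 0.9866251). Hence R_4(8) > 408, i.e. R_4(8) ≥ 409.

Largest n = 408; hence R_4(8) > 408.


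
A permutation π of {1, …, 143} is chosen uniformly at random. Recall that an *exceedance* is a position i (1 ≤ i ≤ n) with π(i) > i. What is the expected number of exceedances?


Write X = Σ_{i=1}^{143} X_i, where X_i = 1_{π(i) > i}.
For each fixed i, π(i) is uniform over {1, …, 143} (marginal of a uniform permutation), so P[π(i) > i] = (n − i)/n. Summing: Σ_{i=1}^{143} (n − i)/n = (0 + 1 + … + 142)/143 = 143(143 − 1)/(2·143) = (143 − 1)/2.
Hence E[X] = Σ_{i=1}^{143} (143 − i)/143 = 71 ≈ 71.000.

E[X] = 71 = 71.000.


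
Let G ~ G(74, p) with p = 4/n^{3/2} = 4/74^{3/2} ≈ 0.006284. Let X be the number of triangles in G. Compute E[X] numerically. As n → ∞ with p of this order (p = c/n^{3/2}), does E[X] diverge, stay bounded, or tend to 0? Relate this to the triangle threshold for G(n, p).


Number of potential triangles: C(74, 3) = 64824.
Each occurs with probability p³ ≈ (0.006284)³ ≈ 2.481060e-07.
By linearity: E[X] = C(74, 3)·p³ ≈ 64824 · 2.481060e-07 ≈ 0.0161.
Since α = 3/2 > 1, p = c/n^{3/2} = o(1/n) is below the triangle threshold p ~ 1/n. Asymptotically E[X] ~ (c³/6)·n^{3(1−α)} = (4³/6)·n^{-1.5} → 0, so by Markov's inequality G has no triangles w.h.p.

E[X] ≈ 0.0161; in regime p = Θ(1/n^{3/2}) E[X] tends to 0 (below the triangle threshold p ~ 1/n).


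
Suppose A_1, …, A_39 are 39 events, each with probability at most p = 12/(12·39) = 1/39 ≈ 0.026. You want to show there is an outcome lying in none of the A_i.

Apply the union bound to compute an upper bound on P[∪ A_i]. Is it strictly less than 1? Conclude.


Union bound: P[∪_{i=1}^{39} A_i] ≤ Σ_i P[A_i] ≤ 39·p = 39·(1/39) = 1.
Numerically: 1 ≈ 1.000.
Is 1 < 1? NO.
Since the bound 1 is ≥ 1, the union bound is uninformative here; it does NOT by itself certify existence.

39·p = 1 ≈ 1.000; existence NOT certified by the union bound.


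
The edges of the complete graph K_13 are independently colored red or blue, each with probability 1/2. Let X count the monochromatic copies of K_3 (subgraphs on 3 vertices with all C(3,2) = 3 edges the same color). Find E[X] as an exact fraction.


Let X = Σ_S X_S over the C(13, 3) = 286 subsets S of size 3, where X_S = 1 if the K_3 on S is monochromatic.
For a fixed S, the K_3 on S has C(3, 2) = 3 edges. P[all 3 edges red] = (1/2)^3, and likewise for blue, so P[monochromatic] = 2·(1/2)^3 = 2^{1 − 3} = 1/4.
By linearity of expectation: E[X] = C(13, 3) · 2^{1 − 3} = 286 · 1/4 = 143/2.
Numerically: E[X] ≈ 71.50000.

E[X] = C(13,3)·2^(1−C(3,2)) = 143/2 ≈ 71.50000.


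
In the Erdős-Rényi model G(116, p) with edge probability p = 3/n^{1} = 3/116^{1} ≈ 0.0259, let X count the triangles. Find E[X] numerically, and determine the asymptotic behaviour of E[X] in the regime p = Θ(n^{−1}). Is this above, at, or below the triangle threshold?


Number of potential triangles: C(116, 3) = 253460.
Each occurs with probability p³ ≈ (0.0259)³ ≈ 1.72978e-05.
By linearity: E[X] = C(116, 3)·p³ ≈ 253460 · 1.72978e-05 ≈ 4.384.
Here α = 1, so p = 3/n is exactly at the triangle threshold p ~ 1/n. Asymptotically E[X] → c³/6 = 3³/6 = 9/2 ≈ 4.500, a bounded constant. In this regime the triangle count is asymptotically Poisson(c³/6).

E[X] ≈ 4.384; in regime p = Θ(1/n^{1}) E[X] stays bounded (at the triangle threshold p ~ 1/n).


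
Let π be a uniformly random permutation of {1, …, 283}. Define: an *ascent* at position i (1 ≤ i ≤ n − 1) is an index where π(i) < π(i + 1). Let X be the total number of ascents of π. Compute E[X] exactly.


Write X = Σ X_I over i = 1, …, 282, with X_I the indicator of one ascent.
There are 282 indicators.
For each fixed i, the pair (π(i), π(i+1)) is a uniformly random ordered pair of distinct values from {1, …, 283}; by symmetry P[π(i) < π(i+1)] = 1/2.
By linearity: E[X] = 282 · (1/2) = (283 − 1) · (1/2) = 141 ≈ 141.000.

E[X] = 141 = 141.000.


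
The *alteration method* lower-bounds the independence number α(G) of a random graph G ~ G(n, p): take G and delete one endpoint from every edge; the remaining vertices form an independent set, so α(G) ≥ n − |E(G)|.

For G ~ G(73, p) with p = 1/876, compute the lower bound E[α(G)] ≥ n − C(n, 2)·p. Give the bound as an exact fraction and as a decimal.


E[|E(G)|] = C(73, 2)·p = 2628 · (1/876) = 3.
E[α(G)] ≥ n − E[|E(G)|] = 73 − 3 = 70.
Numerically: ≈ 70.000000.
(This is only a lower bound; the true E[α(G)] may be larger.)

E[α(G)] ≥ 70 ≈ 70.000000.


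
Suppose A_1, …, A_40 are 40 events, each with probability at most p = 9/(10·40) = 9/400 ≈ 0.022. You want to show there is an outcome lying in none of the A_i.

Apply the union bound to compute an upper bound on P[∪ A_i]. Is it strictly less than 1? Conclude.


Union bound: P[∪_{i=1}^{40} A_i] ≤ Σ_i P[A_i] ≤ 40·p = 40·(9/400) = 9/10.
Numerically: 9/10 ≈ 0.900.
Is 9/10 < 1? YES.
Since P[∪ A_i] ≤ 9/10 < 1, the complement has P[∩ A_i^c] ≥ 1 − 9/10 = 1/10 > 0, so some outcome avoids every A_i.

40·p = 9/10 ≈ 0.900; existence CERTIFIED by the union bound.


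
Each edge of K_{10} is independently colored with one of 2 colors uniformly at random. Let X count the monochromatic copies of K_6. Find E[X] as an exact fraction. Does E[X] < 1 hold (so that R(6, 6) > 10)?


E[X] = C(10, 6) · 2^{1 − 15} = 210 · 2^{−14} = 210/16384.
As a reduced fraction: E[X] = 105/8192 ≈ 0.0128174.
Is E[X] < 1? YES.
Since E[X] < 1, there exists a 2-coloring of K_{10} with no monochromatic K_6; hence R(6, 6) > 10.

E[X] = 105/8192 ≈ 0.0128174; E[X] < 1, so R(6, 6) > 10.


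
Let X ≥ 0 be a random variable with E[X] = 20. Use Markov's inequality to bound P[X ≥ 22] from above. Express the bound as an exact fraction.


μ = E[X] = 20, a = 22.
Markov: P[X ≥ 22] ≤ μ/a = (20)/22 = 10/11.
Numerically: ≈ 0.90909.
(Since a = 22 > μ = 20.00000, the bound 10/11 is < 1 and informative.)

P[X ≥ 22] ≤ 10/11 ≈ 0.90909.


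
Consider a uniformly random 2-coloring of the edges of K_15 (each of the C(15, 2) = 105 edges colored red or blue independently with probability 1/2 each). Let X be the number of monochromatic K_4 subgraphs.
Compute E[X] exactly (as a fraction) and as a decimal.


Let X = Σ_S X_S over the C(15, 4) = 1365 subsets S of size 4, where X_S = 1 if the K_4 on S is monochromatic.
For a fixed S, the K_4 on S has C(4, 2) = 6 edges. P[all 6 edges red] = (1/2)^6, and likewise for blue, so P[monochromatic] = 2·(1/2)^6 = 2^{1 − 6} = 1/32.
Summing: E[X] = C(15, 4) · 2^{1 − 6} = 1365 · 1/32 = 1365/32.
Numerically: E[X] ≈ 42.65625.

E[X] = C(15,4)·2^(1−C(4,2)) = 1365/32 ≈ 42.65625.


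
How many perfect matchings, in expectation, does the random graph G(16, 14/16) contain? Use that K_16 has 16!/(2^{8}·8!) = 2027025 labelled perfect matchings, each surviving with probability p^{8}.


K_16 has 16!/(2^{8}·8!) = 2027025 labelled perfect matchings.
For each such perfect matching H, let X_H = 1 if all 8 edges of H are present in G. Then P[X_H = 1] = p^{8} = (7/8)^{8} = 5764801/16777216.
Summing the indicators: E[X] = Σ_H E[X_H] = 2027025 · p^{8} = 2027025 · 5764801/16777216 = 11685395747025/16777216.
Numerically: E[X] ≈ 6.97e+05.

E[X] = 2027025 · (7/8)^{8} = 11685395747025/16777216 ≈ 6.97e+05.


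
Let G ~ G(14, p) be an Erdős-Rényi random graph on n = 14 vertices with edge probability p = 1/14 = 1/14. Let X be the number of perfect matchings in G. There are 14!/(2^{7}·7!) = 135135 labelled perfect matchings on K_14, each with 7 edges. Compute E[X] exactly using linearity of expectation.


K_14 has 14!/(2^{7}·7!) = 135135 labelled perfect matchings.
For each such perfect matching H, let X_H = 1 if all 7 edges of H are present in G. Then P[X_H = 1] = p^{7} = (1/14)^{7} = 1/105413504.
By linearity of expectation: E[X] = Σ_H E[X_H] = 135135 · p^{7} = 135135 · 1/105413504 = 19305/15059072.
Numerically: E[X] ≈ 0.00128.

E[X] = 135135 · (1/14)^{7} = 19305/15059072 ≈ 0.00128.


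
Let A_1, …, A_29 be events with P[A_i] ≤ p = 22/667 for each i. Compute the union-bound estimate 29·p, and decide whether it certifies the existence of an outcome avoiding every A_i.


Union bound: P[∪_{i=1}^{29} A_i] ≤ Σ_i P[A_i] ≤ 29·p = 29·(22/667) = 22/23.
Numerically: 22/23 ≈ 0.95652.
Is 22/23 < 1? YES.
Since P[∪ A_i] ≤ 22/23 < 1, the complement has P[∩ A_i^c] ≥ 1 − 22/23 = 1/23 > 0, so some outcome avoids every A_i.

29·p = 22/23 ≈ 0.95652; existence CERTIFIED by the union bound.


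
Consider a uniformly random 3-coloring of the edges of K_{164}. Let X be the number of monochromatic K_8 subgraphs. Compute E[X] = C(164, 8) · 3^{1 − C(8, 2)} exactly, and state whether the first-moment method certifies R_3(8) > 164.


E[X] = C(164, 8) · 3^{1 − 28} = 10912535409348 · 3^{−27} = 10912535409348/7625597484987.
As a reduced fraction: E[X] = 404167978124/282429536481 ≈ 1.4310401.
Is E[X] < 1? NO.
Since E[X] ≥ 1, the first-moment bound is inconclusive at n = 164; it does NOT by itself certify R_3(8) > 164.

E[X] = 404167978124/282429536481 ≈ 1.4310401; E[X] ≥ 1; first-moment method inconclusive here.


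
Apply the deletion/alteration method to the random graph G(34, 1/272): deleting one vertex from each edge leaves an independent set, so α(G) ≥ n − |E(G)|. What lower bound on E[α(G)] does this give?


E[|E(G)|] = C(34, 2)·p = 561 · (1/272) = 33/16.
E[α(G)] ≥ n − E[|E(G)|] = 34 − 33/16 = 511/16.
Numerically: ≈ 31.93750.
(This is only a lower bound; the true E[α(G)] may be larger.)

E[α(G)] ≥ 511/16 ≈ 31.93750.


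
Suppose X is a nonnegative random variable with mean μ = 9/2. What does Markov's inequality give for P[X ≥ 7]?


μ = E[X] = 9/2, a = 7.
Markov: P[X ≥ 7] ≤ μ/a = (9/2)/7 = 9/14.
Numerically: ≈ 0.64286.
(Since a = 7 > μ = 4.50000, the bound 9/14 is < 1 and informative.)

P[X ≥ 7] ≤ 9/14 ≈ 0.64286.


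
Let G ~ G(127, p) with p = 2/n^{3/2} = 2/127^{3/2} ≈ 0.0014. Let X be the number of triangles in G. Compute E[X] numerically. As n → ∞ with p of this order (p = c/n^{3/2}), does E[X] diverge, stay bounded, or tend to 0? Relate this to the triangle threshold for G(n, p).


Number of potential triangles: C(127, 3) = 333375.
Each occurs with probability p³ ≈ (0.0014)³ ≈ 2.72881e-09.
By linearity: E[X] = C(127, 3)·p³ ≈ 333375 · 2.72881e-09 ≈ 0.001.
Since α = 3/2 > 1, p = c/n^{3/2} = o(1/n) is below the triangle threshold p ~ 1/n. Asymptotically E[X] ~ (c³/6)·n^{3(1−α)} = (2³/6)·n^{-1.5} → 0, so by Markov's inequality G has no triangles w.h.p.

E[X] ≈ 0.001; in regime p = Θ(1/n^{3/2}) E[X] tends to 0 (below the triangle threshold p ~ 1/n).


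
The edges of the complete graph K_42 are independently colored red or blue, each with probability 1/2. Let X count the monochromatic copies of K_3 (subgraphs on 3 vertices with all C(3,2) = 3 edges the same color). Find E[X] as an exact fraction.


Let X = Σ_S X_S over the C(42, 3) = 11480 subsets S of size 3, where X_S = 1 if the K_3 on S is monochromatic.
For a fixed S, the K_3 on S has C(3, 2) = 3 edges. P[all 3 edges red] = (1/2)^3, and likewise for blue, so P[monochromatic] = 2·(1/2)^3 = 2^{1 − 3} = 1/4.
Summing: E[X] = C(42, 3) · 2^{1 − 3} = 11480 · 1/4 = 2870.
Numerically: E[X] ≈ 2870.0000.

E[X] = C(42,3)·2^(1−C(3,2)) = 2870 ≈ 2870.0000.


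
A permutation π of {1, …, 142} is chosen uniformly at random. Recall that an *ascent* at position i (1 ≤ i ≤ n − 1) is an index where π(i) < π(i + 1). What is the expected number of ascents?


Write X = Σ X_I over i = 1, …, 141, with X_I the indicator of one ascent.
There are 141 indicators.
For each fixed i, the pair (π(i), π(i+1)) is a uniformly random ordered pair of distinct values from {1, …, 142}; by symmetry P[π(i) < π(i+1)] = 1/2.
By linearity: E[X] = 141 · (1/2) = (142 − 1) · (1/2) = 141/2 ≈ 70.5000.

E[X] = 141/2 = 70.5000.


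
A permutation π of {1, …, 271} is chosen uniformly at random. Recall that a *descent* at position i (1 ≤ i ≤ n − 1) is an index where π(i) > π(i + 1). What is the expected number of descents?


Write X = Σ X_I over i = 1, …, 270, with X_I the indicator of one descent.
There are 270 indicators.
For each fixed i, the pair (π(i), π(i+1)) is a uniformly random ordered pair of distinct values from {1, …, 271}; by symmetry P[π(i) > π(i+1)] = 1/2.
By linearity: E[X] = 270 · (1/2) = (271 − 1) · (1/2) = 135 ≈ 135.00000.

E[X] = 135 = 135.00000.


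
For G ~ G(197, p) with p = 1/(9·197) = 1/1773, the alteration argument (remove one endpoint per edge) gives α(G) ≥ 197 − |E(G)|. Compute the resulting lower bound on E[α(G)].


E[|E(G)|] = C(197, 2)·p = 19306 · (1/1773) = 98/9.
E[α(G)] ≥ n − E[|E(G)|] = 197 − 98/9 = 1675/9.
Numerically: ≈ 186.111111.
(This is only a lower bound; the true E[α(G)] may be larger.)

E[α(G)] ≥ 1675/9 ≈ 186.111111.


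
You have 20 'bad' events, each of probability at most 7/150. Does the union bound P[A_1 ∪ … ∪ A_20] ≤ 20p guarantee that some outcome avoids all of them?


Union bound: P[∪_{i=1}^{20} A_i] ≤ Σ_i P[A_i] ≤ 20·p = 20·(7/150) = 14/15.
Numerically: 14/15 ≈ 0.933.
Is 14/15 < 1? YES.
Since P[∪ A_i] ≤ 14/15 < 1, the complement has P[∩ A_i^c] ≥ 1 − 14/15 = 1/15 > 0, so some outcome avoids every A_i.

20·p = 14/15 ≈ 0.933; existence CERTIFIED by the union bound.


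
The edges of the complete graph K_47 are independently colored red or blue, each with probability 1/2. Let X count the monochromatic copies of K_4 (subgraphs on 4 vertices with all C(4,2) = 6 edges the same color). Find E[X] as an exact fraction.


Let X = Σ_S X_S over the C(47, 4) = 178365 subsets S of size 4, where X_S = 1 if the K_4 on S is monochromatic.
For a fixed S, the K_4 on S has C(4, 2) = 6 edges. P[all 6 edges red] = (1/2)^6, and likewise for blue, so P[monochromatic] = 2·(1/2)^6 = 2^{1 − 6} = 1/32.
By linearity: E[X] = C(47, 4) · 2^{1 − 6} = 178365 · 1/32 = 178365/32.
Numerically: E[X] ≈ 5573.90625.

E[X] = C(47,4)·2^(1−C(4,2)) = 178365/32 ≈ 5573.90625.


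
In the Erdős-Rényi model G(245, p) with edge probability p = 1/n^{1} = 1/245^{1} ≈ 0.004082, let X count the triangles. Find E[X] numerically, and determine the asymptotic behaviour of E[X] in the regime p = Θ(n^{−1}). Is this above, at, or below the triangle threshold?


Number of potential triangles: C(245, 3) = 2421090.
Each occurs with probability p³ ≈ (0.004082)³ ≈ 6.799888e-08.
By linearity: E[X] = C(245, 3)·p³ ≈ 2421090 · 6.799888e-08 ≈ 0.1646.
Here α = 1, so p = 1/n is exactly at the triangle threshold p ~ 1/n. Asymptotically E[X] → c³/6 = 1³/6 = 1/6 ≈ 0.1667, a bounded constant. In this regime the triangle count is asymptotically Poisson(c³/6).

E[X] ≈ 0.1646; in regime p = Θ(1/n^{1}) E[X] stays bounded (at the triangle threshold p ~ 1/n).


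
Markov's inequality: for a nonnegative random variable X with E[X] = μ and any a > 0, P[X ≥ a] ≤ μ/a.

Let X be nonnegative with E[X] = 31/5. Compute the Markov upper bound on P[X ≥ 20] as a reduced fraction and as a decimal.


μ = E[X] = 31/5, a = 20.
Markov: P[X ≥ 20] ≤ μ/a = (31/5)/20 = 31/100.
Numerically: ≈ 0.3100.
(Since a = 20 > μ = 6.2000, the bound 31/100 is < 1 and informative.)

P[X ≥ 20] ≤ 31/100 ≈ 0.3100.


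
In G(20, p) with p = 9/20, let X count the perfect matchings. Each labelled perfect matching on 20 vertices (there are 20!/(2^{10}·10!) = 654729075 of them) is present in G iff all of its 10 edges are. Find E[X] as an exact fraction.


K_20 has 20!/(2^{10}·10!) = 654729075 labelled perfect matchings.
For each such perfect matching H, let X_H = 1 if all 10 edges of H are present in G. Then P[X_H = 1] = p^{10} = (9/20)^{10} = 3486784401/10240000000000.
By linearity of expectation: E[X] = Σ_H E[X_H] = 654729075 · p^{10} = 654729075 · 3486784401/10240000000000 = 91315965023646363/409600000000.
Numerically: E[X] ≈ 222939.

E[X] = 654729075 · (9/20)^{10} = 91315965023646363/409600000000 ≈ 222939.


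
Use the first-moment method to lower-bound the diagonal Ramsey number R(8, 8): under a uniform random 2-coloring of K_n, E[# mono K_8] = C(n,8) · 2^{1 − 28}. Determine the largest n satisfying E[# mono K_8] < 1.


We need C(n, 8) · 2^{1 − 28} < 1, i.e. C(n, 8) < 2^{28 − 1} = 134217728.
Check values of n near the boundary:
  n = 40: C(40, 8) = 76904685; 76904685 < 134217728? YES
  n = 41: C(41, 8) = 95548245; 95548245 < 134217728? YES
  n = 42: C(42, 8) = 118030185; 118030185 < 134217728? YES
  n = 43: C(43, 8) = 145008513; 145008513 < 134217728? NO
The largest n with C(n, 8) < 134217728 is n = 42 (where E[X] = 118030185/134217728 ≈ 0.8794). Hence R(8, 8) > 42, i.e. R(8, 8) ≥ 43.

Largest n = 42; hence R(8, 8) > 42.


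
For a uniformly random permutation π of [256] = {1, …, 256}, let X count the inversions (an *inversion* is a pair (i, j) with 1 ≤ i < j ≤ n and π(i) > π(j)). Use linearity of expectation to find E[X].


Write X = Σ X_I over the C(256, 2) = 32640 pairs i < j, with X_I the indicator of one inversion.
There are 32640 indicators.
For each fixed pair i < j, the values π(i) and π(j) are two distinct elements of {1, …, 256} in uniformly random order; by symmetry P[π(i) > π(j)] = 1/2.
By linearity: E[X] = 32640 · (1/2) = C(256, 2) · (1/2) = 32640/2 = 16320 ≈ 16320.000000.

E[X] = 16320 = 16320.000000.


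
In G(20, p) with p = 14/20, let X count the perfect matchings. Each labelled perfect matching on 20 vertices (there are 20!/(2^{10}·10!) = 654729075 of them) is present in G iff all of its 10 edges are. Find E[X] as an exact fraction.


K_20 has 20!/(2^{10}·10!) = 654729075 labelled perfect matchings.
For each such perfect matching H, let X_H = 1 if all 10 edges of H are present in G. Then P[X_H = 1] = p^{10} = (7/10)^{10} = 282475249/10000000000.
By linearity of expectation: E[X] = Σ_H E[X_H] = 654729075 · p^{10} = 654729075 · 282475249/10000000000 = 7397790339526587/400000000.
Numerically: E[X] ≈ 1.849e+07.

E[X] = 654729075 · (7/10)^{10} = 7397790339526587/400000000 ≈ 1.849e+07.


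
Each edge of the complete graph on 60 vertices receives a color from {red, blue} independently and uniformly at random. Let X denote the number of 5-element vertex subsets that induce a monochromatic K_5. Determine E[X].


Let X = Σ_S X_S over the C(60, 5) = 5461512 subsets S of size 5, where X_S = 1 if the K_5 on S is monochromatic.
For a fixed S, the K_5 on S has C(5, 2) = 10 edges. P[all 10 edges red] = (1/2)^10, and likewise for blue, so P[monochromatic] = 2·(1/2)^10 = 2^{1 − 10} = 1/512.
Summing: E[X] = C(60, 5) · 2^{1 − 10} = 5461512 · 1/512 = 682689/64.
Numerically: E[X] ≈ 10667.016.

E[X] = C(60,5)·2^(1−C(5,2)) = 682689/64 ≈ 10667.016.


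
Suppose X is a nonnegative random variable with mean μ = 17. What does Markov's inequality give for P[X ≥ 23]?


μ = E[X] = 17, a = 23.
Markov: P[X ≥ 23] ≤ μ/a = (17)/23 = 17/23.
Numerically: ≈ 0.739.
(Since a = 23 > μ = 17.000, the bound 17/23 is < 1 and informative.)

P[X ≥ 23] ≤ 17/23 ≈ 0.739.


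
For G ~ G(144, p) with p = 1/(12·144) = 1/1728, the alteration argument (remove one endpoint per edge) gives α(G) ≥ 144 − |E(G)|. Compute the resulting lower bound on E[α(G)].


E[|E(G)|] = C(144, 2)·p = 10296 · (1/1728) = 143/24.
E[α(G)] ≥ n − E[|E(G)|] = 144 − 143/24 = 3313/24.
Numerically: ≈ 138.0417.
(This is only a lower bound; the true E[α(G)] may be larger.)

E[α(G)] ≥ 3313/24 ≈ 138.0417.


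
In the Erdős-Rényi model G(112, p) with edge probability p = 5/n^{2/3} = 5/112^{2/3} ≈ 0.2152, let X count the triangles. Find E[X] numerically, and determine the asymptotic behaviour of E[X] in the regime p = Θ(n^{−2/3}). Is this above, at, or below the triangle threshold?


Number of potential triangles: C(112, 3) = 227920.
Each occurs with probability p³ ≈ (0.2152)³ ≈ 9.964923e-03.
By linearity: E[X] = C(112, 3)·p³ ≈ 227920 · 9.964923e-03 ≈ 2271.2054.
Since α = 2/3 < 1, p = c/n^{2/3} ≫ 1/n is above the triangle threshold p ~ 1/n. Asymptotically E[X] ~ (c³/6)·n^{3(1−α)} = (5³/6)·n^{1} → ∞; triangles are abundant w.h.p.

E[X] ≈ 2271.2054; in regime p = Θ(1/n^{2/3}) E[X] diverges (above the triangle threshold p ~ 1/n).


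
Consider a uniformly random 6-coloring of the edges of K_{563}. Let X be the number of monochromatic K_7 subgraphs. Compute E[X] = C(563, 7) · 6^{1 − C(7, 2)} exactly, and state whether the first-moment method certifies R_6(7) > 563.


E[X] = C(563, 7) · 6^{1 − 21} = 3426622515769596 · 6^{−20} = 3426622515769596/3656158440062976.
As a reduced fraction: E[X] = 285551876314133/304679870005248 ≈ 0.93722.
Is E[X] < 1? YES.
Since E[X] < 1, there exists a 6-coloring of K_{563} with no monochromatic K_7; hence R_6(7) > 563.

E[X] = 285551876314133/304679870005248 ≈ 0.93722; E[X] < 1, so R_6(7) > 563.


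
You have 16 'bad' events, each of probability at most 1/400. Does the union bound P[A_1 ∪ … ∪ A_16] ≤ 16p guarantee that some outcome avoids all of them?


Union bound: P[∪_{i=1}^{16} A_i] ≤ Σ_i P[A_i] ≤ 16·p = 16·(1/400) = 1/25.
Numerically: 1/25 ≈ 0.0400000.
Is 1/25 < 1? YES.
Since P[∪ A_i] ≤ 1/25 < 1, the complement has P[∩ A_i^c] ≥ 1 − 1/25 = 24/25 > 0, so some outcome avoids every A_i.

16·p = 1/25 ≈ 0.0400000; existence CERTIFIED by the union bound.


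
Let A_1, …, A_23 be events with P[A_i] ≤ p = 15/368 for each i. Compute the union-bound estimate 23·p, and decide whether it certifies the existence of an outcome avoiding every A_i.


Union bound: P[∪_{i=1}^{23} A_i] ≤ Σ_i P[A_i] ≤ 23·p = 23·(15/368) = 15/16.
Numerically: 15/16 ≈ 0.93750.
Is 15/16 < 1? YES.
Since P[∪ A_i] ≤ 15/16 < 1, the complement has P[∩ A_i^c] ≥ 1 − 15/16 = 1/16 > 0, so some outcome avoids every A_i.

23·p = 15/16 ≈ 0.93750; existence CERTIFIED by the union bound.


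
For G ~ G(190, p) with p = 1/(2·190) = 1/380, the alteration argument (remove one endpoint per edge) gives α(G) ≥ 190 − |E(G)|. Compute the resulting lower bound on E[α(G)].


E[|E(G)|] = C(190, 2)·p = 17955 · (1/380) = 189/4.
E[α(G)] ≥ n − E[|E(G)|] = 190 − 189/4 = 571/4.
Numerically: ≈ 142.75000.
(This is only a lower bound; the true E[α(G)] may be larger.)

E[α(G)] ≥ 571/4 ≈ 142.75000.


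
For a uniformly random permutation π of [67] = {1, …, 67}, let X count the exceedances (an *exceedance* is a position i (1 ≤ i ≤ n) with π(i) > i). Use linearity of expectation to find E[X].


Write X = Σ_{i=1}^{67} X_i, where X_i = 1_{π(i) > i}.
For each fixed i, π(i) is uniform over {1, …, 67} (marginal of a uniform permutation), so P[π(i) > i] = (n − i)/n. Summing: Σ_{i=1}^{67} (n − i)/n = (0 + 1 + … + 66)/67 = 67(67 − 1)/(2·67) = (67 − 1)/2.
Hence E[X] = Σ_{i=1}^{67} (67 − i)/67 = 33 ≈ 33.00000.

E[X] = 33 = 33.00000.


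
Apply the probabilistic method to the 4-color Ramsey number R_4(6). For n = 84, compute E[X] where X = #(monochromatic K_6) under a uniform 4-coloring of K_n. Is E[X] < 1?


E[X] = C(84, 6) · 4^{1 − 15} = 406481544 · 4^{−14} = 406481544/268435456.
As a reduced fraction: E[X] = 50810193/33554432 ≈ 1.51426.
Is E[X] < 1? NO.
Since E[X] ≥ 1, the first-moment bound is inconclusive at n = 84; it does NOT by itself certify R_4(6) > 84.

E[X] = 50810193/33554432 ≈ 1.51426; E[X] ≥ 1; first-moment method inconclusive here.


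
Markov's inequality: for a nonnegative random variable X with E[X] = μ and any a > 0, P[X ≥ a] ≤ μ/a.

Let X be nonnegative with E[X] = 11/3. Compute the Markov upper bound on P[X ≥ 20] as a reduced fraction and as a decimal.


μ = E[X] = 11/3, a = 20.
Markov: P[X ≥ 20] ≤ μ/a = (11/3)/20 = 11/60.
Numerically: ≈ 0.18333.
(Since a = 20 > μ = 3.66667, the bound 11/60 is < 1 and informative.)

P[X ≥ 20] ≤ 11/60 ≈ 0.18333.


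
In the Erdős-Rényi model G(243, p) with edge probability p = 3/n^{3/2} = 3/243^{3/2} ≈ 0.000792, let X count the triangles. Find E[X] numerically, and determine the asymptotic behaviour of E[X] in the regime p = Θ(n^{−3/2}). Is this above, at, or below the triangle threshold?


Number of potential triangles: C(243, 3) = 2362041.
Each occurs with probability p³ ≈ (0.000792)³ ≈ 4.96747e-10.
By linearity: E[X] = C(243, 3)·p³ ≈ 2362041 · 4.96747e-10 ≈ 0.001.
Since α = 3/2 > 1, p = c/n^{3/2} = o(1/n) is below the triangle threshold p ~ 1/n. Asymptotically E[X] ~ (c³/6)·n^{3(1−α)} = (3³/6)·n^{-1.5} → 0, so by Markov's inequality G has no triangles w.h.p.

E[X] ≈ 0.001; in regime p = Θ(1/n^{3/2}) E[X] tends to 0 (below the triangle threshold p ~ 1/n).


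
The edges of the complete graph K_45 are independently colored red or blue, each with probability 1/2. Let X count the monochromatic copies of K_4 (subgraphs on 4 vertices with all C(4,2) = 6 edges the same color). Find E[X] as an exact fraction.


Let X = Σ_S X_S over the C(45, 4) = 148995 subsets S of size 4, where X_S = 1 if the K_4 on S is monochromatic.
For a fixed S, the K_4 on S has C(4, 2) = 6 edges. P[all 6 edges red] = (1/2)^6, and likewise for blue, so P[monochromatic] = 2·(1/2)^6 = 2^{1 − 6} = 1/32.
Summing: E[X] = C(45, 4) · 2^{1 − 6} = 148995 · 1/32 = 148995/32.
Numerically: E[X] ≈ 4656.0938.

E[X] = C(45,4)·2^(1−C(4,2)) = 148995/32 ≈ 4656.0938.


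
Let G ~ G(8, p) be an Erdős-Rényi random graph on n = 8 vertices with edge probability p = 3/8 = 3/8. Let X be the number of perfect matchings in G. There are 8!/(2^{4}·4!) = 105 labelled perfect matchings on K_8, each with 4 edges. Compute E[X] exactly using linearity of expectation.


K_8 has 8!/(2^{4}·4!) = 105 labelled perfect matchings.
For each such perfect matching H, let X_H = 1 if all 4 edges of H are present in G. Then P[X_H = 1] = p^{4} = (3/8)^{4} = 81/4096.
Summing the indicators: E[X] = Σ_H E[X_H] = 105 · p^{4} = 105 · 81/4096 = 8505/4096.
Numerically: E[X] ≈ 2.08.

E[X] = 105 · (3/8)^{4} = 8505/4096 ≈ 2.08.


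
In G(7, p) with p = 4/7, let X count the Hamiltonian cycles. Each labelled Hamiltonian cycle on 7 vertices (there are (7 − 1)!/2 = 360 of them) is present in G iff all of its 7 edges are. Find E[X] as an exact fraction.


K_7 has (7 − 1)!/2 = 360 labelled Hamiltonian cycles.
For each such Hamiltonian cycle H, let X_H = 1 if all 7 edges of H are present in G. Then P[X_H = 1] = p^{7} = (4/7)^{7} = 16384/823543.
Summing the indicators: E[X] = Σ_H E[X_H] = 360 · p^{7} = 360 · 16384/823543 = 5898240/823543.
Numerically: E[X] ≈ 7.162.

E[X] = 360 · (4/7)^{7} = 5898240/823543 ≈ 7.162.


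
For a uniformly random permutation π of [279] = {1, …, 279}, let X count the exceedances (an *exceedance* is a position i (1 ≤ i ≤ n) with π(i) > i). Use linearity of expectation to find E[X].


Write X = Σ_{i=1}^{279} X_i, where X_i = 1_{π(i) > i}.
For each fixed i, π(i) is uniform over {1, …, 279} (marginal of a uniform permutation), so P[π(i) > i] = (n − i)/n. Summing: Σ_{i=1}^{279} (n − i)/n = (0 + 1 + … + 278)/279 = 279(279 − 1)/(2·279) = (279 − 1)/2.
Hence E[X] = Σ_{i=1}^{279} (279 − i)/279 = 139 ≈ 139.000000.

E[X] = 139 = 139.000000.


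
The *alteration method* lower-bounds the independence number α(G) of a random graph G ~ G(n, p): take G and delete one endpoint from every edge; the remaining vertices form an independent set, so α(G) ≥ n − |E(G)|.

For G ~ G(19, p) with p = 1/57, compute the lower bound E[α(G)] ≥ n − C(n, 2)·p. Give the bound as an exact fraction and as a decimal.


E[|E(G)|] = C(19, 2)·p = 171 · (1/57) = 3.
E[α(G)] ≥ n − E[|E(G)|] = 19 − 3 = 16.
Numerically: ≈ 16.000000.
(This is only a lower bound; the true E[α(G)] may be larger.)

E[α(G)] ≥ 16 ≈ 16.000000.


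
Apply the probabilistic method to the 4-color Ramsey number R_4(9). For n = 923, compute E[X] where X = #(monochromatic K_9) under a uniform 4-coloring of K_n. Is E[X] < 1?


E[X] = C(923, 9) · 4^{1 − 36} = 1288430932418687114265 · 4^{−35} = 1288430932418687114265/1180591620717411303424.
As a reduced fraction: E[X] = 1288430932418687114265/1180591620717411303424 ≈ 1.0913.
Is E[X] < 1? NO.
Since E[X] ≥ 1, the first-moment bound is inconclusive at n = 923; it does NOT by itself certify R_4(9) > 923.

E[X] = 1288430932418687114265/1180591620717411303424 ≈ 1.0913; E[X] ≥ 1; first-moment method inconclusive here.


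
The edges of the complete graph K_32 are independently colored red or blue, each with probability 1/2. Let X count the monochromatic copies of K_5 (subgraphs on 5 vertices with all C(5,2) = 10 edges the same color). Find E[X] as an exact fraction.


Let X = Σ_S X_S over the C(32, 5) = 201376 subsets S of size 5, where X_S = 1 if the K_5 on S is monochromatic.
For a fixed S, the K_5 on S has C(5, 2) = 10 edges. P[all 10 edges red] = (1/2)^10, and likewise for blue, so P[monochromatic] = 2·(1/2)^10 = 2^{1 − 10} = 1/512.
By linearity of expectation: E[X] = C(32, 5) · 2^{1 − 10} = 201376 · 1/512 = 6293/16.
Numerically: E[X] ≈ 393.3125.

E[X] = C(32,5)·2^(1−C(5,2)) = 6293/16 ≈ 393.3125.


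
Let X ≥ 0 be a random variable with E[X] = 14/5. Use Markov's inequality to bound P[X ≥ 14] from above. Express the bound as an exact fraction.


μ = E[X] = 14/5, a = 14.
Markov: P[X ≥ 14] ≤ μ/a = (14/5)/14 = 1/5.
Numerically: ≈ 0.2000.
(Since a = 14 > μ = 2.8000, the bound 1/5 is < 1 and informative.)

P[X ≥ 14] ≤ 1/5 ≈ 0.2000.


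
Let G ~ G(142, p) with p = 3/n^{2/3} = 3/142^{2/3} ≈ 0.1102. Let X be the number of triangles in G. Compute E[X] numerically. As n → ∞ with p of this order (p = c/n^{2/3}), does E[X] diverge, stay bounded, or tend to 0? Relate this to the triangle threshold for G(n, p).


Number of potential triangles: C(142, 3) = 467180.
Each occurs with probability p³ ≈ (0.1102)³ ≈ 1.339020e-03.
By linearity: E[X] = C(142, 3)·p³ ≈ 467180 · 1.339020e-03 ≈ 625.5634.
Since α = 2/3 < 1, p = c/n^{2/3} ≫ 1/n is above the triangle threshold p ~ 1/n. Asymptotically E[X] ~ (c³/6)·n^{3(1−α)} = (3³/6)·n^{1} → ∞; triangles are abundant w.h.p.

E[X] ≈ 625.5634; in regime p = Θ(1/n^{2/3}) E[X] diverges (above the triangle threshold p ~ 1/n).


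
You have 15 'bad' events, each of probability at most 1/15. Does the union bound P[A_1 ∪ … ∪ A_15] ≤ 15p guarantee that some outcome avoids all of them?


Union bound: P[∪_{i=1}^{15} A_i] ≤ Σ_i P[A_i] ≤ 15·p = 15·(1/15) = 1.
Numerically: 1 ≈ 1.000.
Is 1 < 1? NO.
Since the bound 1 is ≥ 1, the union bound is uninformative here; it does NOT by itself certify existence.

15·p = 1 ≈ 1.000; existence NOT certified by the union bound.


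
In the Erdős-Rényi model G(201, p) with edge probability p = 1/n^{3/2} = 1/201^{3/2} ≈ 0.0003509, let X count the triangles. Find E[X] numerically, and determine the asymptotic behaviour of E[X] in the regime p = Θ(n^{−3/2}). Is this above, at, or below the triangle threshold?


Number of potential triangles: C(201, 3) = 1333300.
Each occurs with probability p³ ≈ (0.0003509)³ ≈ 4.321333e-11.
By linearity: E[X] = C(201, 3)·p³ ≈ 1333300 · 4.321333e-11 ≈ 0.0001.
Since α = 3/2 > 1, p = c/n^{3/2} = o(1/n) is below the triangle threshold p ~ 1/n. Asymptotically E[X] ~ (c³/6)·n^{3(1−α)} = (1³/6)·n^{-1.5} → 0, so by Markov's inequality G has no triangles w.h.p.

E[X] ≈ 0.0001; in regime p = Θ(1/n^{3/2}) E[X] tends to 0 (below the triangle threshold p ~ 1/n).


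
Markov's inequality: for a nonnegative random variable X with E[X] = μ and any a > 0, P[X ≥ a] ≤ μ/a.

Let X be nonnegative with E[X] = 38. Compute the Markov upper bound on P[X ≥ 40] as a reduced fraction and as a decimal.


μ = E[X] = 38, a = 40.
Markov: P[X ≥ 40] ≤ μ/a = (38)/40 = 19/20.
Numerically: ≈ 0.9500.
(Since a = 40 > μ = 38.0000, the bound 19/20 is < 1 and informative.)

P[X ≥ 40] ≤ 19/20 ≈ 0.9500.


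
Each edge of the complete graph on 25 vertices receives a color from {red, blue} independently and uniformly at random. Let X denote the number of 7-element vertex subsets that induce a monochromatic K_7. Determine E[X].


Let X = Σ_S X_S over the C(25, 7) = 480700 subsets S of size 7, where X_S = 1 if the K_7 on S is monochromatic.
For a fixed S, the K_7 on S has C(7, 2) = 21 edges. P[all 21 edges red] = (1/2)^21, and likewise for blue, so P[monochromatic] = 2·(1/2)^21 = 2^{1 − 21} = 1/1048576.
By linearity: E[X] = C(25, 7) · 2^{1 − 21} = 480700 · 1/1048576 = 120175/262144.
Numerically: E[X] ≈ 0.458.

E[X] = C(25,7)·2^(1−C(7,2)) = 120175/262144 ≈ 0.458.


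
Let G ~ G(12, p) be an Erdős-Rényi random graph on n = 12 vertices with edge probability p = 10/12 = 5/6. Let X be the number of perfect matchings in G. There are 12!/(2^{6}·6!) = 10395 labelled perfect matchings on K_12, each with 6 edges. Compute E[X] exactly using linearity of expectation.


K_12 has 12!/(2^{6}·6!) = 10395 labelled perfect matchings.
For each such perfect matching H, let X_H = 1 if all 6 edges of H are present in G. Then P[X_H = 1] = p^{6} = (5/6)^{6} = 15625/46656.
Summing the indicators: E[X] = Σ_H E[X_H] = 10395 · p^{6} = 10395 · 15625/46656 = 6015625/1728.
Numerically: E[X] ≈ 3481.26.

E[X] = 10395 · (5/6)^{6} = 6015625/1728 ≈ 3481.26.
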